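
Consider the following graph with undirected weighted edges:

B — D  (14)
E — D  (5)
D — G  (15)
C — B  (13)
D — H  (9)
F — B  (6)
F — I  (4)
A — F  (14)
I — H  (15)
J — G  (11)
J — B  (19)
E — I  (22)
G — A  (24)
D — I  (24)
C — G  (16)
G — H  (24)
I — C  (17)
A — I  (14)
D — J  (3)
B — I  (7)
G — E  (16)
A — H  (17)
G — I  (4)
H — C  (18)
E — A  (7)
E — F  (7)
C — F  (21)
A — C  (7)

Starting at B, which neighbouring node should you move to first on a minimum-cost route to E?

Enumerating some paths:
B–J–D–E: 19+3+5 = 27
B–I–F–E: 7+4+7 = 18
B–D–E: 14+5 = 19
B–F–E: 6+7 = 13
Cheapest is B–F–E at 13.
So from B the first move is to F.

F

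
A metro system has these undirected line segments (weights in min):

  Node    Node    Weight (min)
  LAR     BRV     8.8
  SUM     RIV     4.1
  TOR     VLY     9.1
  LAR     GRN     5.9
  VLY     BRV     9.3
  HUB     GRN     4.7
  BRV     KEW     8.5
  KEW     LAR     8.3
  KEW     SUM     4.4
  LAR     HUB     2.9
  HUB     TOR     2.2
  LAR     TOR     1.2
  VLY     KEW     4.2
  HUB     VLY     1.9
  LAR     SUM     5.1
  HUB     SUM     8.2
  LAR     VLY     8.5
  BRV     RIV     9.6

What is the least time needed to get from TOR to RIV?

Compare a few routes:
TOR - HUB - LAR - SUM - RIV: 2.2+2.9+5.1+4.1 = 14.3
TOR - LAR - HUB - SUM - RIV: 1.2+2.9+8.2+4.1 = 16.4
TOR - LAR - SUM - RIV: 1.2+5.1+4.1 = 10.4
TOR - HUB - SUM - RIV: 2.2+8.2+4.1 = 14.5
The minimum is 10.4 min via TOR - LAR - SUM - RIV.

10.4 min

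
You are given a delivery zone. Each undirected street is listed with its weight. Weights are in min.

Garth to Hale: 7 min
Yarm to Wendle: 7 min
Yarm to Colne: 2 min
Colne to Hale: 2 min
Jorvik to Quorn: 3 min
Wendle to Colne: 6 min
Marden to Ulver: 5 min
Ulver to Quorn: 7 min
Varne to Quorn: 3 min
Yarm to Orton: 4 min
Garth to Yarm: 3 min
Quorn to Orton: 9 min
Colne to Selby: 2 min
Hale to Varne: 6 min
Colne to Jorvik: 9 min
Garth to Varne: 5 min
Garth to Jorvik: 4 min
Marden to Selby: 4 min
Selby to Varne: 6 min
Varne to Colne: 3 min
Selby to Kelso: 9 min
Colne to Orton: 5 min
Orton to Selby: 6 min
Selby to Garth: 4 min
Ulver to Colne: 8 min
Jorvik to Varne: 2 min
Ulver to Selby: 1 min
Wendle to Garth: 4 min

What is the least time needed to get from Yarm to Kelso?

Candidate routes:
Yarm → Garth → Selby → Kelso: 3+4+9 = 16
Yarm → Colne → Selby → Kelso: 2+2+9 = 13
The minimum is 13 min via Yarm → Colne → Selby → Kelso.

13 min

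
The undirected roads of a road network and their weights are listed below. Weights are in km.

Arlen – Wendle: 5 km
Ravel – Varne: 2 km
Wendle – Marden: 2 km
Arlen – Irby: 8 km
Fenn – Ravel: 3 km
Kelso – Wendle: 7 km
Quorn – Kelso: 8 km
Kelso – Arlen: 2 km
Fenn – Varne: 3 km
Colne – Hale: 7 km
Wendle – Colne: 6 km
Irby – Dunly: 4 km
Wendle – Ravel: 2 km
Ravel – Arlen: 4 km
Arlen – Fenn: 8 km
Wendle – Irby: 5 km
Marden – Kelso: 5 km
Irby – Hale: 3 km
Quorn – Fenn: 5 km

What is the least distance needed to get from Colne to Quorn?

16 km

Shortest distances from Colne:
Colne: 0
Wendle: 6  (via Colne)
Hale: 7  (via Colne)
Marden: 8  (via Wendle)
Ravel: 8  (via Wendle)
Varne: 10  (via Ravel)
Irby: 10  (via Hale)
Fenn: 11  (via Ravel)
Arlen: 11  (via Wendle)
Kelso: 13  (via Wendle)
Dunly: 14  (via Irby)
Quorn: 16  (via Fenn)
Shortest route: Colne → Wendle → Ravel → Fenn → Quorn = 16 km.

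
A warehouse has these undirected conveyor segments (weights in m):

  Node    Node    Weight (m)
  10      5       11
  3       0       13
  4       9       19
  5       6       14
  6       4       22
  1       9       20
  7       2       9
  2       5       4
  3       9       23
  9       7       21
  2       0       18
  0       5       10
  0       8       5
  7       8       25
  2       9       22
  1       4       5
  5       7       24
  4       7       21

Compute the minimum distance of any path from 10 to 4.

45 m

Shortest distances from 10:
10: 0
5: 11  (via 10)
2: 15  (via 5)
0: 21  (via 5)
7: 24  (via 2)
6: 25  (via 5)
8: 26  (via 0)
3: 34  (via 0)
9: 37  (via 2)
4: 45  (via 7)
Shortest route: 10 → 5 → 2 → 7 → 4 = 45 m.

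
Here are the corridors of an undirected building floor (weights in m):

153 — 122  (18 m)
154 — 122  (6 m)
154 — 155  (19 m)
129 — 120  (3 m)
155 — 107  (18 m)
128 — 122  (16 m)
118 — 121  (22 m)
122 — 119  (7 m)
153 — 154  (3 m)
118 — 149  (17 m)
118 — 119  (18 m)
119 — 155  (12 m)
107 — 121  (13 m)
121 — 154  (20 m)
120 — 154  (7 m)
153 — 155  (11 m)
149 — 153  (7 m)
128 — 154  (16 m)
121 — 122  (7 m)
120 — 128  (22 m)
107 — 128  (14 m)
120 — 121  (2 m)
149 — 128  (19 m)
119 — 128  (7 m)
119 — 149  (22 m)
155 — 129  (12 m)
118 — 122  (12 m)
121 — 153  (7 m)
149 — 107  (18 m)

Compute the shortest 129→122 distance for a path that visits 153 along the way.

Best 129 to 153: 129 → 120 → 121 → 153 costing 12
Best 153 to 122: 153 → 154 → 122 costing 9
Total via 153: 12 + 9 = 21 m.

21 m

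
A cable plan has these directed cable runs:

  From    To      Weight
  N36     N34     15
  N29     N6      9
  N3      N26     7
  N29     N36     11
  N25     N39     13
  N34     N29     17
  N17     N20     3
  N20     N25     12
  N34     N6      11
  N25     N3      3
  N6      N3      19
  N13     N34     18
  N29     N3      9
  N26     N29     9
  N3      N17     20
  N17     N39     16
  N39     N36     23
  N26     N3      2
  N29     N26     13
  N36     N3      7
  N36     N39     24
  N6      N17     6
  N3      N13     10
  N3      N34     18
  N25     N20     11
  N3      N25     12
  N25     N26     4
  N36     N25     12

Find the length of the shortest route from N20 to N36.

Enumerating some paths:
N20–N25–N26–N29–N36: 12+4+9+11 = 36
N20–N25–N3–N26–N29–N36: 12+3+7+9+11 = 42
N20–N25–N3–N34–N29–N36: 12+3+18+17+11 = 61
N20–N25–N39–N36: 12+13+23 = 48
Cheapest is N20–N25–N26–N29–N36 at 36.

36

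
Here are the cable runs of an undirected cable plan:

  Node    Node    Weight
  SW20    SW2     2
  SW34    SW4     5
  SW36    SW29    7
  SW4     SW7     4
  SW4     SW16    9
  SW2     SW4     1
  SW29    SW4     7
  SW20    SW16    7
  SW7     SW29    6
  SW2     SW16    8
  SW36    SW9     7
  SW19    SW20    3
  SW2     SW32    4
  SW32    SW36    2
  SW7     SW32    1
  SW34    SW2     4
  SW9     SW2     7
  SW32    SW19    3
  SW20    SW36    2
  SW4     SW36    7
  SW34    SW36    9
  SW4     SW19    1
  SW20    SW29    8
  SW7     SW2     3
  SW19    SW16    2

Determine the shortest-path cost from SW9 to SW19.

9

Shortest distances from SW9:
SW9: 0
SW2: 7  (via SW9)
SW36: 7  (via SW9)
SW4: 8  (via SW2)
SW20: 9  (via SW2)
SW32: 9  (via SW36)
SW19: 9  (via SW4)
Shortest route: SW9–SW2–SW4–SW19 = 9.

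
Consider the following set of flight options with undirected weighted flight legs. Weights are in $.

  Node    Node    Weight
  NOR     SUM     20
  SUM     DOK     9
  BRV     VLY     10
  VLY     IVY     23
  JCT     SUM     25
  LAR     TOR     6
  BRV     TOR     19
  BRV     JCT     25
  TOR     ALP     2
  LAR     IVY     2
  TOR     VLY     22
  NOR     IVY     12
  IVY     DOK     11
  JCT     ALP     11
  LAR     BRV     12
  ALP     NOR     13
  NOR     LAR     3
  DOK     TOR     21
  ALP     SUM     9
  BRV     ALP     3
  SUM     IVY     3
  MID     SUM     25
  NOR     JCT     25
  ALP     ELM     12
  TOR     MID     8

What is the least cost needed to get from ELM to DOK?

Enumerating some paths:
ELM → ALP → TOR → LAR → IVY → SUM → DOK: 12+2+6+2+3+9 = 34
ELM → ALP → SUM → DOK: 12+9+9 = 30
ELM → ALP → TOR → LAR → IVY → DOK: 12+2+6+2+11 = 33
The minimum is $30 via ELM → ALP → SUM → DOK.

$30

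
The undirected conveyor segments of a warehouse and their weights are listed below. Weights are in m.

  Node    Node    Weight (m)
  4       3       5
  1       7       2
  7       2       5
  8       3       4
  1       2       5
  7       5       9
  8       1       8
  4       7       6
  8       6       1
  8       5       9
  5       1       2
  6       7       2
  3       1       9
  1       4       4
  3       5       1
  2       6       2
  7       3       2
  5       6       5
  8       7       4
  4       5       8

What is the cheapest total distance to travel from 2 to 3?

Compare a few routes:
2 → 6 → 5 → 3: 2+5+1 = 8
2 → 7 → 3: 5+2 = 7
2 → 6 → 8 → 3: 2+1+4 = 7
2 → 6 → 7 → 3: 2+2+2 = 6
Cheapest is 2 → 6 → 7 → 3 at 6 m.

6 m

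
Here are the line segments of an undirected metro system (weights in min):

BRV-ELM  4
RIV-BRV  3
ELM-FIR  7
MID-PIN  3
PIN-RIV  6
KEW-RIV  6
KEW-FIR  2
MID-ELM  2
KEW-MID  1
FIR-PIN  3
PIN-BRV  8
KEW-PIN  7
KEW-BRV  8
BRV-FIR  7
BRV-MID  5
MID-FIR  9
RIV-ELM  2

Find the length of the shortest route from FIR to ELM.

Settle nodes by increasing distance from FIR:
FIR: 0
KEW: 2  (via FIR)
PIN: 3  (via FIR)
MID: 3  (via KEW)
ELM: 5  (via MID)
Shortest route: FIR → KEW → MID → ELM = 5 min.

5 min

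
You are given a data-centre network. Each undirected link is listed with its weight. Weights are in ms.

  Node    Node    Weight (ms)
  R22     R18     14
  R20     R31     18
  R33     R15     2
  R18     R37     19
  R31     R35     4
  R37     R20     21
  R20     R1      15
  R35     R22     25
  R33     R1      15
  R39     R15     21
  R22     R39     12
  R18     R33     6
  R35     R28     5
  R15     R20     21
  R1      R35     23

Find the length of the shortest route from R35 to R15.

Settle nodes by increasing distance from R35:
R35: 0
R31: 4  (via R35)
R28: 5  (via R35)
R20: 22  (via R31)
R1: 23  (via R35)
R22: 25  (via R35)
R39: 37  (via R22)
R33: 38  (via R1)
R18: 39  (via R22)
R15: 40  (via R33)
Shortest route: R35 → R1 → R33 → R15 = 40 ms.

40 ms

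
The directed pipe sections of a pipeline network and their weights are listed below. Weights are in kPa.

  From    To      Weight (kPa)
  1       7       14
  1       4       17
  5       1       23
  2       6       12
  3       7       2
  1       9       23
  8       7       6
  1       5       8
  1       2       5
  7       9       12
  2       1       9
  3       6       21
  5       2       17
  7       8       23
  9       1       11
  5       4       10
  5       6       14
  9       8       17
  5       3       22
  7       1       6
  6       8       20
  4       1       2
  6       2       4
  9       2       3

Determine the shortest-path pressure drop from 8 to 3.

42 kPa

Enumerating some paths:
8 - 7 - 1 - 5 - 3: 6+6+8+22 = 42
8 - 7 - 9 - 1 - 5 - 3: 6+12+11+8+22 = 59
Cheapest is 8 - 7 - 1 - 5 - 3 at 42 kPa.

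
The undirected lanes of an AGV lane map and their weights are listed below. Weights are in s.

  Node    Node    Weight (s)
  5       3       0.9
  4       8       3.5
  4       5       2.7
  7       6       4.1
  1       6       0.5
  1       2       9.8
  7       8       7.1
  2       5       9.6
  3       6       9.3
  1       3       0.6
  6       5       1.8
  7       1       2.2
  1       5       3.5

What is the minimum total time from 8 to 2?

15.8 s

Candidate routes:
8 → 4 → 5 → 3 → 1 → 2: 3.5+2.7+0.9+0.6+9.8 = 17.5
8 → 4 → 5 → 2: 3.5+2.7+9.6 = 15.8
Cheapest is 8 → 4 → 5 → 2 at 15.8 s.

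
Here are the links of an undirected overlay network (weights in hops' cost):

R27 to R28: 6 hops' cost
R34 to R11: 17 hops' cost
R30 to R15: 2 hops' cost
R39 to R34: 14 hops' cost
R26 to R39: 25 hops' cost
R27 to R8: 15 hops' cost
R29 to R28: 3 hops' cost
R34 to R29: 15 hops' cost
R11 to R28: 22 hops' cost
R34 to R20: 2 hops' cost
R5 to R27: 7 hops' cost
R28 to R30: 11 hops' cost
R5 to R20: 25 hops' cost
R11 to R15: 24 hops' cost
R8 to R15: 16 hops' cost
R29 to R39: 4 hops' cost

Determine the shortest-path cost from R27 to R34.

Settle nodes by increasing distance from R27:
R27: 0
R28: 6  (via R27)
R5: 7  (via R27)
R29: 9  (via R28)
R39: 13  (via R29)
R8: 15  (via R27)
R30: 17  (via R28)
R15: 19  (via R30)
R34: 24  (via R29)
Shortest route: R27–R28–R29–R34 = 24 hops' cost.

24 hops' cost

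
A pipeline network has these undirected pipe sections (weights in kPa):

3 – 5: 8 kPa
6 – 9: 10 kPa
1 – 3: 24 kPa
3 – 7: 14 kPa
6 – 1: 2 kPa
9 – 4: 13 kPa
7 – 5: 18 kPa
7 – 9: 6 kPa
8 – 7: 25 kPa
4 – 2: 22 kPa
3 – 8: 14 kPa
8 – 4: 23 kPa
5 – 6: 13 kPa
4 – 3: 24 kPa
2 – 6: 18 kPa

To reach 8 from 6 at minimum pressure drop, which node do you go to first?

Candidate routes:
6 - 9 - 7 - 8: 10+6+25 = 41
6 - 5 - 3 - 8: 13+8+14 = 35
6 - 1 - 3 - 8: 2+24+14 = 40
Cheapest is 6 - 5 - 3 - 8 at 35 kPa.
So from 6 the first move is to 5.

5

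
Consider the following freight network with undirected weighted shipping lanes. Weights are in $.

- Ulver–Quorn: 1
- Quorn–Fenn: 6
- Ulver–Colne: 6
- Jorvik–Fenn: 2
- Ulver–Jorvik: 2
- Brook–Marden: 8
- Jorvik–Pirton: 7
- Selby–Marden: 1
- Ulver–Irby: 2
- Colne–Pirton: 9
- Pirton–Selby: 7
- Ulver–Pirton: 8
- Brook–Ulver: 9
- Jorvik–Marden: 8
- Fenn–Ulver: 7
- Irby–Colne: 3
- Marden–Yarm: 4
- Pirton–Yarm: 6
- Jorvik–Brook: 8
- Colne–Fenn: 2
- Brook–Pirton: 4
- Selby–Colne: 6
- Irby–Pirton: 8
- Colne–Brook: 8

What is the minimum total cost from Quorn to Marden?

$11

Enumerating some paths:
Quorn - Ulver - Colne - Selby - Marden: 1+6+6+1 = 14
Quorn - Ulver - Irby - Colne - Selby - Marden: 1+2+3+6+1 = 13
Quorn - Ulver - Jorvik - Fenn - Colne - Selby - Marden: 1+2+2+2+6+1 = 14
Quorn - Ulver - Jorvik - Marden: 1+2+8 = 11
The minimum is $11 via Quorn - Ulver - Jorvik - Marden.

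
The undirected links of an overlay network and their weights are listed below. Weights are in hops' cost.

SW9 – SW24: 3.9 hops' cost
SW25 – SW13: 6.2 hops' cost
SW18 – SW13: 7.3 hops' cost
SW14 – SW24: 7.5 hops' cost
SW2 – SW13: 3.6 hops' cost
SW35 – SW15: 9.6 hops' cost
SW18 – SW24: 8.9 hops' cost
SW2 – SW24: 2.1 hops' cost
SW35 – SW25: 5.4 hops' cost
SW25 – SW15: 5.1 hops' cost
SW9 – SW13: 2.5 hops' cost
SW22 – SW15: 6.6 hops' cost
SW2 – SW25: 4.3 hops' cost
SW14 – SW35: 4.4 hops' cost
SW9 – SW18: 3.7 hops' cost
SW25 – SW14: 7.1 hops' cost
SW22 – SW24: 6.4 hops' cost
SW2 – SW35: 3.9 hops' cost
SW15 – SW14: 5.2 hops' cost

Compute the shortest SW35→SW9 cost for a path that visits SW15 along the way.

23.4 hops' cost

Shortest SW35→SW15: SW35 → SW15 = 9.6
Shortest SW15→SW9: SW15 → SW25 → SW13 → SW9 = 13.8
Total via SW15: 9.6 + 13.8 = 23.4 hops' cost.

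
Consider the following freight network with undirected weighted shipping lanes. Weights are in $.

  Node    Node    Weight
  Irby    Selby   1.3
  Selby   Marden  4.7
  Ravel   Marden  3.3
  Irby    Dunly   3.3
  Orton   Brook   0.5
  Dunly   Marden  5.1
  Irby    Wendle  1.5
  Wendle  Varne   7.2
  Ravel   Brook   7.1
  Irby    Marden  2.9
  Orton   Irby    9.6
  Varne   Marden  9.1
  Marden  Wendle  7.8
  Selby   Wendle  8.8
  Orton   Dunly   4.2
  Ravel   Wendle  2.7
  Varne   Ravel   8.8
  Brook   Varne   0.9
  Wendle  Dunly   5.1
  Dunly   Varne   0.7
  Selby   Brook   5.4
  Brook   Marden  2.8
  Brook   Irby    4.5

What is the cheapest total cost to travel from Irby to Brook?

Running Dijkstra from Irby:
Irby: 0
Selby: 1.3  (via Irby)
Wendle: 1.5  (via Irby)
Marden: 2.9  (via Irby)
Dunly: 3.3  (via Irby)
Varne: 4  (via Dunly)
Ravel: 4.2  (via Wendle)
Brook: 4.5  (via Irby)
Shortest route: Irby–Brook = $4.5.

$4.5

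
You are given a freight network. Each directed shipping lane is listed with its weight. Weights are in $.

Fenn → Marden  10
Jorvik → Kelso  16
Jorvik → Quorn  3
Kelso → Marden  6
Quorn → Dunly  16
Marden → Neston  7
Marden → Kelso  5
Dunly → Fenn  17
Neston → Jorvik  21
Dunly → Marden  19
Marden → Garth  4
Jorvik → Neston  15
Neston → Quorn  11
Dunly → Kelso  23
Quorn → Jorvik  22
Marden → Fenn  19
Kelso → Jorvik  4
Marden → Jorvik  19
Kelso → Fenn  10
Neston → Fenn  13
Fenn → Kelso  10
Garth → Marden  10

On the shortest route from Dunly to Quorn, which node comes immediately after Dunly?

Kelso

Candidate routes:
Dunly–Fenn–Kelso–Jorvik–Quorn: 17+10+4+3 = 34
Dunly–Kelso–Jorvik–Quorn: 23+4+3 = 30
Dunly–Marden–Neston–Quorn: 19+7+11 = 37
Dunly–Marden–Kelso–Jorvik–Quorn: 19+5+4+3 = 31
The minimum is $30 via Dunly–Kelso–Jorvik–Quorn.
So from Dunly the first move is to Kelso.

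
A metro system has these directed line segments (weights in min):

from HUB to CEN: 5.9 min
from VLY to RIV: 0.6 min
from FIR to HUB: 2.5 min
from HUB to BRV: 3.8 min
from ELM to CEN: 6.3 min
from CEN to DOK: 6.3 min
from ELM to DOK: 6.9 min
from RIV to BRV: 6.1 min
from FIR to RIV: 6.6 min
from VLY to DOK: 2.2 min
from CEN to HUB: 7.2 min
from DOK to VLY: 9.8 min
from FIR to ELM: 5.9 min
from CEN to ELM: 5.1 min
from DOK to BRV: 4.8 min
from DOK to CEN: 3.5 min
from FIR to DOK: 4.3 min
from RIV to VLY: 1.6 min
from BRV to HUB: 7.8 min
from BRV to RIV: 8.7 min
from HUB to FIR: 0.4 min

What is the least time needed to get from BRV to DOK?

12.5 min

Enumerating some paths:
BRV → HUB → FIR → RIV → VLY → DOK: 7.8+0.4+6.6+1.6+2.2 = 18.6
BRV → HUB → FIR → DOK: 7.8+0.4+4.3 = 12.5
Cheapest is BRV → HUB → FIR → DOK at 12.5 min.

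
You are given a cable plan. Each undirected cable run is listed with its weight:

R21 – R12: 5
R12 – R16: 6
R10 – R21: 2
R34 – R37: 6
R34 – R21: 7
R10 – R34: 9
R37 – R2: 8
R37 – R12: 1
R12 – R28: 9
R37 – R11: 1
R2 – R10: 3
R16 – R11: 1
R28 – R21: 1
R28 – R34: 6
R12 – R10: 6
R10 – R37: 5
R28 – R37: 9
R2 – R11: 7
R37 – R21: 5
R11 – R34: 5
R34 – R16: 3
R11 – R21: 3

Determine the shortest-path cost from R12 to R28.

Settle nodes by increasing distance from R12:
R12: 0
R37: 1  (via R12)
R11: 2  (via R37)
R16: 3  (via R11)
R21: 5  (via R12)
R34: 6  (via R16)
R10: 6  (via R12)
R28: 6  (via R21)
Shortest route: R12 → R21 → R28 = 6.

6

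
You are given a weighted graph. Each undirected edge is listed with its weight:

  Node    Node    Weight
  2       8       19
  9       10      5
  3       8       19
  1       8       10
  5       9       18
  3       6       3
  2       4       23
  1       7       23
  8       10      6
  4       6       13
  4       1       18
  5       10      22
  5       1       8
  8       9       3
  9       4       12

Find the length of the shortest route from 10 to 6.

28

Settle nodes by increasing distance from 10:
10: 0
9: 5  (via 10)
8: 6  (via 10)
1: 16  (via 8)
4: 17  (via 9)
5: 22  (via 10)
2: 25  (via 8)
3: 25  (via 8)
6: 28  (via 3)
Shortest route: 10–8–3–6 = 28.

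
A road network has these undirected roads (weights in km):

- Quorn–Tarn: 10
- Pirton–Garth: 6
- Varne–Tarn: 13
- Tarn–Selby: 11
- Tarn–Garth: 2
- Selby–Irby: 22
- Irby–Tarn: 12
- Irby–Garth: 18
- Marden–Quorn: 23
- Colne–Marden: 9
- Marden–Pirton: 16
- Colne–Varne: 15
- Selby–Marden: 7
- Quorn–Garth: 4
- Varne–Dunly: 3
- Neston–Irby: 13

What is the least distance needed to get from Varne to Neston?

38 km

Settle nodes by increasing distance from Varne:
Varne: 0
Dunly: 3  (via Varne)
Tarn: 13  (via Varne)
Colne: 15  (via Varne)
Garth: 15  (via Tarn)
Quorn: 19  (via Garth)
Pirton: 21  (via Garth)
Marden: 24  (via Colne)
Selby: 24  (via Tarn)
Irby: 25  (via Tarn)
Neston: 38  (via Irby)
Shortest route: Varne–Tarn–Irby–Neston = 38 km.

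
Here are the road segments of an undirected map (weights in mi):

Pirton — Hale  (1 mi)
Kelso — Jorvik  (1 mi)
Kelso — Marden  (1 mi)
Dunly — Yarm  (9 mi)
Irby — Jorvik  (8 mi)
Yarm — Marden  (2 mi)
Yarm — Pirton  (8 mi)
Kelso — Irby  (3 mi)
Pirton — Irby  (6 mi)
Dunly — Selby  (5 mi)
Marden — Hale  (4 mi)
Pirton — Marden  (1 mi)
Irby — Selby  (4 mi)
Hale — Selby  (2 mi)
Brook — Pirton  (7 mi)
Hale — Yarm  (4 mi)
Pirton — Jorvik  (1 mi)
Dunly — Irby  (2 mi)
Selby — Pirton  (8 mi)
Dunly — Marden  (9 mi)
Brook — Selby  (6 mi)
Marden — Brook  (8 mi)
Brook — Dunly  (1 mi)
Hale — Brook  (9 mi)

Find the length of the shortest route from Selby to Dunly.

Running Dijkstra from Selby:
Selby: 0
Hale: 2  (via Selby)
Pirton: 3  (via Hale)
Marden: 4  (via Pirton)
Jorvik: 4  (via Pirton)
Irby: 4  (via Selby)
Kelso: 5  (via Marden)
Dunly: 5  (via Selby)
Shortest route: Selby → Dunly = 5 mi.

5 mi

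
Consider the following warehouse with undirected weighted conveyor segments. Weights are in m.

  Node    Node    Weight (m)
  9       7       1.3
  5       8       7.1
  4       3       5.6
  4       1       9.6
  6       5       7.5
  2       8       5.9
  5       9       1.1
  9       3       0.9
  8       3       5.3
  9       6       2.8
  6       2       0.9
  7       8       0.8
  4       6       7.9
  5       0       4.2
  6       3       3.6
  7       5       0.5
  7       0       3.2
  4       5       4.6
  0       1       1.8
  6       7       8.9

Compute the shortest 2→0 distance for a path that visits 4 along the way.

17.1 m

Best 2 to 4: 2 → 6 → 4 costing 8.8
Shortest 4→0: 4 → 5 → 7 → 0 = 8.3
Total via 4: 8.8 + 8.3 = 17.1 m.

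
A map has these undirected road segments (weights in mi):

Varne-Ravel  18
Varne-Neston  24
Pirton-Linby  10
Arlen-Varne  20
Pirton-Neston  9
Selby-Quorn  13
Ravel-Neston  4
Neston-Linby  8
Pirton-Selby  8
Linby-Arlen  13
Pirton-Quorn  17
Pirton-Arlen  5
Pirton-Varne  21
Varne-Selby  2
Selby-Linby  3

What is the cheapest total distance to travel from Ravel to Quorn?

Shortest distances from Ravel:
Ravel: 0
Neston: 4  (via Ravel)
Linby: 12  (via Neston)
Pirton: 13  (via Neston)
Selby: 15  (via Linby)
Varne: 17  (via Selby)
Arlen: 18  (via Pirton)
Quorn: 28  (via Selby)
Shortest route: Ravel–Neston–Linby–Selby–Quorn = 28 mi.

28 mi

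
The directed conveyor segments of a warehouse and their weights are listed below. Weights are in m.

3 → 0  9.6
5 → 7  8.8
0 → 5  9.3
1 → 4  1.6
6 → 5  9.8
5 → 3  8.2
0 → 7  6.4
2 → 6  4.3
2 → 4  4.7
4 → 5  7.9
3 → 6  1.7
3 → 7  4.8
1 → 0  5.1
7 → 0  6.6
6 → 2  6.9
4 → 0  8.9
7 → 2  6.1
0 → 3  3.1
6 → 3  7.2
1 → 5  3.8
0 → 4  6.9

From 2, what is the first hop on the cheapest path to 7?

6

Candidate routes:
2 - 6 - 3 - 7: 4.3+7.2+4.8 = 16.3
2 - 4 - 0 - 7: 4.7+8.9+6.4 = 20
Cheapest is 2 - 6 - 3 - 7 at 16.3 m.
So from 2 the first move is to 6.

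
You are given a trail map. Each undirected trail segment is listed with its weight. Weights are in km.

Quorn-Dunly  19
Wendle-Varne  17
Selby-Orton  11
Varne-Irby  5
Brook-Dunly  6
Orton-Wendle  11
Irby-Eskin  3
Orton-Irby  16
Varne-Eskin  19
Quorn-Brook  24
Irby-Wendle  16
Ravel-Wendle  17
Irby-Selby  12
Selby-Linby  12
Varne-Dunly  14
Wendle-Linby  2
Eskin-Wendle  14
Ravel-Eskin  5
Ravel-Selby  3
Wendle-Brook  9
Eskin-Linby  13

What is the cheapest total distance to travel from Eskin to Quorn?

Settle nodes by increasing distance from Eskin:
Eskin: 0
Irby: 3  (via Eskin)
Ravel: 5  (via Eskin)
Selby: 8  (via Ravel)
Varne: 8  (via Irby)
Linby: 13  (via Eskin)
Wendle: 14  (via Eskin)
Orton: 19  (via Irby)
Dunly: 22  (via Varne)
Brook: 23  (via Wendle)
Quorn: 41  (via Dunly)
Shortest route: Eskin → Irby → Varne → Dunly → Quorn = 41 km.

41 km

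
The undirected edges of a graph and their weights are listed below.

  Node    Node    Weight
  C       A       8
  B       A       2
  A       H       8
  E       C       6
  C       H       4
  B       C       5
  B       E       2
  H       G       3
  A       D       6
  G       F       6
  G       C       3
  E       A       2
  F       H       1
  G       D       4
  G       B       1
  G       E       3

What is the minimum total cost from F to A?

7

Enumerating some paths:
F–H–G–B–A: 1+3+1+2 = 7
F–G–B–A: 6+1+2 = 9
The minimum is 7 via F–H–G–B–A.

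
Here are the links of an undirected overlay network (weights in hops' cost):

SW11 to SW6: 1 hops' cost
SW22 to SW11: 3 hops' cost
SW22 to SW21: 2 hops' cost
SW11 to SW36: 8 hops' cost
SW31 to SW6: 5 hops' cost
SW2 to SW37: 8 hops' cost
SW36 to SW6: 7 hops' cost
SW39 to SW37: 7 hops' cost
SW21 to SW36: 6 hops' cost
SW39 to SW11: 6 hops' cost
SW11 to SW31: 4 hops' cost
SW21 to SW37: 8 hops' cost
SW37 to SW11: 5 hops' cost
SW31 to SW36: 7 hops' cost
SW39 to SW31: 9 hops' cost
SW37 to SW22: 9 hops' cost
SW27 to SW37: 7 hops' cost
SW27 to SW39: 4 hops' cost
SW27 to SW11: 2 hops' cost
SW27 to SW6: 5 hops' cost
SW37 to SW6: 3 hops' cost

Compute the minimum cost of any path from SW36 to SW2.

18 hops' cost

Candidate routes:
SW36 → SW11 → SW6 → SW37 → SW2: 8+1+3+8 = 20
SW36 → SW6 → SW37 → SW2: 7+3+8 = 18
Cheapest is SW36 → SW6 → SW37 → SW2 at 18 hops' cost.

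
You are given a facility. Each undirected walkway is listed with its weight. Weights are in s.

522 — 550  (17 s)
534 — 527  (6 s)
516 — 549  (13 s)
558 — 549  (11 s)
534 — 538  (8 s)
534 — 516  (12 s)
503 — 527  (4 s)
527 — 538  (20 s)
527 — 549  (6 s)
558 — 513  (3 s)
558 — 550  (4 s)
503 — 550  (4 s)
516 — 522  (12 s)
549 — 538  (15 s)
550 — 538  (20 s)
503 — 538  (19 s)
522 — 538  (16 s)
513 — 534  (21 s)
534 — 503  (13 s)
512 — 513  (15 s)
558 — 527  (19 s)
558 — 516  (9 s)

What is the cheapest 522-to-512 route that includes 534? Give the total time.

60 s

Shortest 522→534: 522–516–534 = 24
Shortest 534→512: 534–513–512 = 36
Total via 534: 24 + 36 = 60 s.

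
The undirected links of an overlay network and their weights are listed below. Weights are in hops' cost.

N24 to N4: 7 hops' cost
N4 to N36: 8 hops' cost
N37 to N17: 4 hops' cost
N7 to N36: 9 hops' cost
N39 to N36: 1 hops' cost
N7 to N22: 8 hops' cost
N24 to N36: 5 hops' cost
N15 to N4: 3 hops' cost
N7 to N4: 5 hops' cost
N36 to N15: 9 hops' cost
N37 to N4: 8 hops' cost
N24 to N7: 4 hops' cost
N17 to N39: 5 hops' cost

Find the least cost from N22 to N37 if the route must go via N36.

27 hops' cost

Best N22 to N36: N22 → N7 → N36 costing 17
Best N36 to N37: N36 → N39 → N17 → N37 costing 10
Total via N36: 17 + 10 = 27 hops' cost.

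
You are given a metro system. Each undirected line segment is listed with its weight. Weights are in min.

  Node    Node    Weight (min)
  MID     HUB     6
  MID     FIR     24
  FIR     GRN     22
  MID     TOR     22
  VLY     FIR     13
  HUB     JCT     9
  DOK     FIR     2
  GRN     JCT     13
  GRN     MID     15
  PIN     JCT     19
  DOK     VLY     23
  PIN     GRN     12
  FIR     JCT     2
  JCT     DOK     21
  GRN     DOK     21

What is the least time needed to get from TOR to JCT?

Running Dijkstra from TOR:
TOR: 0
MID: 22  (via TOR)
HUB: 28  (via MID)
JCT: 37  (via HUB)
Shortest route: TOR → MID → HUB → JCT = 37 min.

37 min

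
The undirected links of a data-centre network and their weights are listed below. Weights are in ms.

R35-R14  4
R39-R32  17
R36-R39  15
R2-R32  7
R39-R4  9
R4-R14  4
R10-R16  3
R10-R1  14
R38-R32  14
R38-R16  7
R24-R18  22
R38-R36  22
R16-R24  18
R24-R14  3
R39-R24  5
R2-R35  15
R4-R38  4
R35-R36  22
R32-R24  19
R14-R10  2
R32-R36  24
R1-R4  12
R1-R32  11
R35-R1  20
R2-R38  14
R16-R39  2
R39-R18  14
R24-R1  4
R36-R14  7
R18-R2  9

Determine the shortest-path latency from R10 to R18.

Compare a few routes:
R10 - R16 - R39 - R18: 3+2+14 = 19
R10 - R14 - R24 - R39 - R18: 2+3+5+14 = 24
The minimum is 19 ms via R10 - R16 - R39 - R18.

19 ms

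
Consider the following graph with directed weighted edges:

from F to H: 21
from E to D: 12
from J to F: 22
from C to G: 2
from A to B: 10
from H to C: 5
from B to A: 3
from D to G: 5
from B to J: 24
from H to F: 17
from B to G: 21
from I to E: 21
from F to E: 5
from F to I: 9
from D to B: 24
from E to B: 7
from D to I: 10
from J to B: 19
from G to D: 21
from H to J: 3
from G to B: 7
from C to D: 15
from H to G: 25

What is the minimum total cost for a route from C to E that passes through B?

60

Shortest C→B: C–G–B = 9
Best B to E: B–J–F–E costing 51
Total via B: 9 + 51 = 60.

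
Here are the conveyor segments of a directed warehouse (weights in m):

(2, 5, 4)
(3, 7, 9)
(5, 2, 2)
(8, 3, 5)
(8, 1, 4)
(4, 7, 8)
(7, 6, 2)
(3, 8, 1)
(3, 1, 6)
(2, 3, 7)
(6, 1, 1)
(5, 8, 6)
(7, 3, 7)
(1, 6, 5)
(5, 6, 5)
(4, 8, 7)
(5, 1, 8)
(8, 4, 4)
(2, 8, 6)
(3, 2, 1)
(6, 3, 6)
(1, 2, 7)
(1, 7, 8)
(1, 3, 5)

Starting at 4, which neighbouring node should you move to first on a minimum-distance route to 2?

Candidate routes:
4–8–1–3–2: 7+4+5+1 = 17
4–8–3–2: 7+5+1 = 13
4–7–3–2: 8+7+1 = 16
Cheapest is 4–8–3–2 at 13 m.
So from 4 the first move is to 8.

8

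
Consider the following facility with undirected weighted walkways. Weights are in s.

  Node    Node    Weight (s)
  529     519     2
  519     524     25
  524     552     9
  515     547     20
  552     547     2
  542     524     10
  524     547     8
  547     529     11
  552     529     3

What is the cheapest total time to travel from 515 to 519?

Compare a few routes:
515 - 547 - 552 - 529 - 519: 20+2+3+2 = 27
515 - 547 - 529 - 519: 20+11+2 = 33
The minimum is 27 s via 515 - 547 - 552 - 529 - 519.

27 s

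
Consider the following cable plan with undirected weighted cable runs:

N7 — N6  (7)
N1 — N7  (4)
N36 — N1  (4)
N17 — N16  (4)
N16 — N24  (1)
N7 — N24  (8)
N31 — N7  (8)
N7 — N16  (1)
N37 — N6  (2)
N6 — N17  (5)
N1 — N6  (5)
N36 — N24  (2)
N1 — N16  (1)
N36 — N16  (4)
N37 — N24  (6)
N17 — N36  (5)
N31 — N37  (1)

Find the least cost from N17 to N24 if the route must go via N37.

13

Shortest N17→N37: N17–N6–N37 = 7
Best N37 to N24: N37–N24 costing 6
Total via N37: 7 + 6 = 13.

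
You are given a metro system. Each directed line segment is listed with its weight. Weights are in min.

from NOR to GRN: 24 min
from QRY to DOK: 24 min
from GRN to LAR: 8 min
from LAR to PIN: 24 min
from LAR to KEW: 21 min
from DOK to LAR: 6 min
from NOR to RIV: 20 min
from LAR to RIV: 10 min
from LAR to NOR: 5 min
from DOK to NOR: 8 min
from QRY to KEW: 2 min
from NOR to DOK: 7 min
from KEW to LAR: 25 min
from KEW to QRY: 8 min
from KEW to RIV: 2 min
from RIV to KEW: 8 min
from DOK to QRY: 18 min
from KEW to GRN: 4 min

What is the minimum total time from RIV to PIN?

44 min

Running Dijkstra from RIV:
RIV: 0
KEW: 8  (via RIV)
GRN: 12  (via KEW)
QRY: 16  (via KEW)
LAR: 20  (via GRN)
NOR: 25  (via LAR)
DOK: 32  (via NOR)
PIN: 44  (via LAR)
Shortest route: RIV → KEW → GRN → LAR → PIN = 44 min.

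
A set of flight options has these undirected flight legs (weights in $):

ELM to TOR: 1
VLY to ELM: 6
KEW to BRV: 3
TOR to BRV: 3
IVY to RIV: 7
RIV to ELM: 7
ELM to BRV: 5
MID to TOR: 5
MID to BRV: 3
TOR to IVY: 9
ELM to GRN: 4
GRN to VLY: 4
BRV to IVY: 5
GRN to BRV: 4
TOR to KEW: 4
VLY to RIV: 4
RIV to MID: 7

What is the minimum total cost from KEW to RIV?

$12

Shortest distances from KEW:
KEW: 0
BRV: 3  (via KEW)
TOR: 4  (via KEW)
ELM: 5  (via TOR)
MID: 6  (via BRV)
GRN: 7  (via BRV)
IVY: 8  (via BRV)
VLY: 11  (via ELM)
RIV: 12  (via ELM)
Shortest route: KEW → TOR → ELM → RIV = $12.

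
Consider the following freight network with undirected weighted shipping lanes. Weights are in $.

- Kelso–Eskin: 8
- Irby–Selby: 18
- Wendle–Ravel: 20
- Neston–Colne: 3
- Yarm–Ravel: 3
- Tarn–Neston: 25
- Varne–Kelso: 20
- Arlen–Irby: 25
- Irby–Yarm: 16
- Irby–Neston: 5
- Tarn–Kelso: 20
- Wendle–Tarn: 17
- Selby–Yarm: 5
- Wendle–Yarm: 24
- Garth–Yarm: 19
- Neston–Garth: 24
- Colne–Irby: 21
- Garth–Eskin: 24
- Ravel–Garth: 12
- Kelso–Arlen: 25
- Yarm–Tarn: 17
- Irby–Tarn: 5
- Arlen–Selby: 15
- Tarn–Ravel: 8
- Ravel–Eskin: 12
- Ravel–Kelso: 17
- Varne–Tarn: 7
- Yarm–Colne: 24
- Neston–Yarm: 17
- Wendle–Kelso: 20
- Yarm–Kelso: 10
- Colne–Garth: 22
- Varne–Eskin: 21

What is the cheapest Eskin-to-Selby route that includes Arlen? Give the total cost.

Best Eskin to Arlen: Eskin–Kelso–Arlen costing 33
Best Arlen to Selby: Arlen–Selby costing 15
Total via Arlen: 33 + 15 = $48.

$48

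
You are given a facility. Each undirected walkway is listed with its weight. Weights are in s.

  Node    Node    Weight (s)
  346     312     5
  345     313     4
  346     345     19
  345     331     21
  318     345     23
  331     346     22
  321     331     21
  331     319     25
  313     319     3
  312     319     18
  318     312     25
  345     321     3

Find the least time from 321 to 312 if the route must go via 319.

Best 321 to 319: 321–345–313–319 costing 10
Best 319 to 312: 319–312 costing 18
Total via 319: 10 + 18 = 28 s.

28 s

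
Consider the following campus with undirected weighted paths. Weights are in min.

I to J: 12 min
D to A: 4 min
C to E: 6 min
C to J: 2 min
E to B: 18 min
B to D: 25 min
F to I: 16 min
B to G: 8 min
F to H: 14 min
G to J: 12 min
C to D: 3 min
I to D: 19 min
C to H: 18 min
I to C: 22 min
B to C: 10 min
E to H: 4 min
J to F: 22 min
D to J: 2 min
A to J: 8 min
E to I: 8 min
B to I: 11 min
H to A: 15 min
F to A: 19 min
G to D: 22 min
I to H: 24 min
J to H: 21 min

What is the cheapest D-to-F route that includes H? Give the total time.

27 min

Shortest D→H: D → C → E → H = 13
Shortest H→F: H → F = 14
Total via H: 13 + 14 = 27 min.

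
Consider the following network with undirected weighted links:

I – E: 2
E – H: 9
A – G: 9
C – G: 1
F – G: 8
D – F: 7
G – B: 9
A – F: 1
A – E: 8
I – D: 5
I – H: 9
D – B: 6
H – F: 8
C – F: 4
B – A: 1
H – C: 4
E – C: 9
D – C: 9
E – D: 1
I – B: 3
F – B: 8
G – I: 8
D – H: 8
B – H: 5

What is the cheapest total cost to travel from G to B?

Compare a few routes:
G - B: 9 = 9
G - C - F - A - B: 1+4+1+1 = 7
G - C - H - B: 1+4+5 = 10
Cheapest is G - C - F - A - B at 7.

7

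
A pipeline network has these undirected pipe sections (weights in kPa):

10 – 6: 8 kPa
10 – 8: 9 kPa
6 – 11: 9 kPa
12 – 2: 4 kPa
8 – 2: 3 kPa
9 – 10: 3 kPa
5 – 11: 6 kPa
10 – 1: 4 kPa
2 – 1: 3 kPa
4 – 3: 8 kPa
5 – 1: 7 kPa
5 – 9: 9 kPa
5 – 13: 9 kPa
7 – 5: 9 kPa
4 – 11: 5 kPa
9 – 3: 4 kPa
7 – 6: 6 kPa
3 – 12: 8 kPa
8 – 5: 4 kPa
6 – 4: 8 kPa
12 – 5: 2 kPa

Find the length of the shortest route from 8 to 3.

Candidate routes:
8–2–12–3: 3+4+8 = 15
8–5–12–3: 4+2+8 = 14
Cheapest is 8–5–12–3 at 14 kPa.

14 kPa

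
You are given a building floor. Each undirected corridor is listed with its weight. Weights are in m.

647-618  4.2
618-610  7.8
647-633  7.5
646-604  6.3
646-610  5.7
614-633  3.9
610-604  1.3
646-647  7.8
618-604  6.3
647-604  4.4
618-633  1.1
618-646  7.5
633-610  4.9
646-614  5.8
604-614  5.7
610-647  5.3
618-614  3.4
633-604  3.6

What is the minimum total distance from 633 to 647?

Candidate routes:
633–647: 7.5 = 7.5
633–618–647: 1.1+4.2 = 5.3
The minimum is 5.3 m via 633–618–647.

5.3 m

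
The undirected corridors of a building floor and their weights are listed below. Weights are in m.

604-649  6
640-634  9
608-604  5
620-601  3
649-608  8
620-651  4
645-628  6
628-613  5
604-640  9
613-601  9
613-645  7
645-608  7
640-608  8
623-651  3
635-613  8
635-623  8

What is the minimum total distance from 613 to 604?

Enumerating some paths:
613–645–608–604: 7+7+5 = 19
613–628–645–608–604: 5+6+7+5 = 23
Cheapest is 613–645–608–604 at 19 m.

19 m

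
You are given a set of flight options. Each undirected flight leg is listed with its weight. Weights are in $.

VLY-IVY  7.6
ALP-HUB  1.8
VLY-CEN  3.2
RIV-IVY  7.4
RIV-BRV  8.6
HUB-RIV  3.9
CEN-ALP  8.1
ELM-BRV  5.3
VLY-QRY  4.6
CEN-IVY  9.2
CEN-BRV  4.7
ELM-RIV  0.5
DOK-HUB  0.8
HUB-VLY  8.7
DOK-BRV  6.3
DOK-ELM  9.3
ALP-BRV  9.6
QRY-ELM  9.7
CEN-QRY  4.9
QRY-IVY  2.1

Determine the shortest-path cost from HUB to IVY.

Candidate routes:
HUB - RIV - ELM - QRY - IVY: 3.9+0.5+9.7+2.1 = 16.2
HUB - RIV - IVY: 3.9+7.4 = 11.3
HUB - VLY - IVY: 8.7+7.6 = 16.3
HUB - VLY - QRY - IVY: 8.7+4.6+2.1 = 15.4
The minimum is $11.3 via HUB - RIV - IVY.

$11.3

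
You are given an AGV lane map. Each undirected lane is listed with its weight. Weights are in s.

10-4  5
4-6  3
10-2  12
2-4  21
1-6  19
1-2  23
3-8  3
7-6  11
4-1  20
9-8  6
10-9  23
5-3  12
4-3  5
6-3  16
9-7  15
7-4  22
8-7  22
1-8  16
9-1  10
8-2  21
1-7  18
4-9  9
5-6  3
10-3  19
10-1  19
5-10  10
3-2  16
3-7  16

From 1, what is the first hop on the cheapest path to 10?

10

Compare a few routes:
1 → 10: 19 = 19
1 → 9 → 4 → 10: 10+9+5 = 24
Cheapest is 1 → 10 at 19 s.
So from 1 the first move is to 10.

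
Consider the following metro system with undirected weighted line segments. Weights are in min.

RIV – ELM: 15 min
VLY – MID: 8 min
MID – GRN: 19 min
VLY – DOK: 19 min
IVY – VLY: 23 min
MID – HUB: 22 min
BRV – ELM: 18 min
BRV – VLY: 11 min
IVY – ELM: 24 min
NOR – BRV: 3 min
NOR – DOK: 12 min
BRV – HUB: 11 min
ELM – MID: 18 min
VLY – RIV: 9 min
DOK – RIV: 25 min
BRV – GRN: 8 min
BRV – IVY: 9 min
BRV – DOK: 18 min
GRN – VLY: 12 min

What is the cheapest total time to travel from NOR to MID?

Compare a few routes:
NOR → BRV → GRN → VLY → MID: 3+8+12+8 = 31
NOR → BRV → VLY → MID: 3+11+8 = 22
NOR → BRV → GRN → MID: 3+8+19 = 30
The minimum is 22 min via NOR → BRV → VLY → MID.

22 min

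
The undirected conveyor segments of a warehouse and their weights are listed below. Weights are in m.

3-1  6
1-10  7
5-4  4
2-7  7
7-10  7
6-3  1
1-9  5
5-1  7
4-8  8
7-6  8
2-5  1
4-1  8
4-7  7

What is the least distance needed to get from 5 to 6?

Shortest distances from 5:
5: 0
2: 1  (via 5)
4: 4  (via 5)
1: 7  (via 5)
7: 8  (via 2)
8: 12  (via 4)
9: 12  (via 1)
3: 13  (via 1)
6: 14  (via 3)
Shortest route: 5 → 1 → 3 → 6 = 14 m.

14 m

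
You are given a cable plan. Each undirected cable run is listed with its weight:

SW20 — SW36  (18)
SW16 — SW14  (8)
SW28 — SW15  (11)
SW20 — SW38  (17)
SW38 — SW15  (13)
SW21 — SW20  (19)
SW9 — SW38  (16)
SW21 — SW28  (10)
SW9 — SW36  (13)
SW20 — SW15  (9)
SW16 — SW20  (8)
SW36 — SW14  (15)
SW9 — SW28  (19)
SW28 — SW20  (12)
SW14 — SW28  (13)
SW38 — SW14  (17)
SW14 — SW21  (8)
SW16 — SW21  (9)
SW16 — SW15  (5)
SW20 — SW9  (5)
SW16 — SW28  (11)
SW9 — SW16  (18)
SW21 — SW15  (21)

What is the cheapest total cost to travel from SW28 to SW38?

24

Compare a few routes:
SW28–SW15–SW38: 11+13 = 24
SW28–SW20–SW38: 12+17 = 29
The minimum is 24 via SW28–SW15–SW38.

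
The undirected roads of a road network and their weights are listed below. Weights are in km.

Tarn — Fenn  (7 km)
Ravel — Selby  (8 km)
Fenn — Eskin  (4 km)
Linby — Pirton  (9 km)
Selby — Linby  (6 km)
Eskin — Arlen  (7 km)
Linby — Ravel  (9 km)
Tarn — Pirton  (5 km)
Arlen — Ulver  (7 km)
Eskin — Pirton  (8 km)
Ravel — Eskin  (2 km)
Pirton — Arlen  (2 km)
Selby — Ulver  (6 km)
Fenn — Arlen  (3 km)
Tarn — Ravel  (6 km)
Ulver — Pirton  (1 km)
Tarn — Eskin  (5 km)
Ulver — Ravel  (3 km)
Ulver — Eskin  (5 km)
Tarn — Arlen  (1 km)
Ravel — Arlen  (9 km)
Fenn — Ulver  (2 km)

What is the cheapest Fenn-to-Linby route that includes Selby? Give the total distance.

Best Fenn to Selby: Fenn → Ulver → Selby costing 8
Best Selby to Linby: Selby → Linby costing 6
Total via Selby: 8 + 6 = 14 km.

14 km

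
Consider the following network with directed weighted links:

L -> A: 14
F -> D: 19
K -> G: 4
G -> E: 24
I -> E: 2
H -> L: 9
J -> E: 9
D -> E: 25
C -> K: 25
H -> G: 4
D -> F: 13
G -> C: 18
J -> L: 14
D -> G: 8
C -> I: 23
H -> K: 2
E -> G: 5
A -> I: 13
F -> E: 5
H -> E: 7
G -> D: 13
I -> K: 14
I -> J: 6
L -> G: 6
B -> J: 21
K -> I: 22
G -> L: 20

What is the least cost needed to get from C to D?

Settle nodes by increasing distance from C:
C: 0
I: 23  (via C)
E: 25  (via I)
K: 25  (via C)
G: 29  (via K)
J: 29  (via I)
D: 42  (via G)
Shortest route: C → K → G → D = 42.

42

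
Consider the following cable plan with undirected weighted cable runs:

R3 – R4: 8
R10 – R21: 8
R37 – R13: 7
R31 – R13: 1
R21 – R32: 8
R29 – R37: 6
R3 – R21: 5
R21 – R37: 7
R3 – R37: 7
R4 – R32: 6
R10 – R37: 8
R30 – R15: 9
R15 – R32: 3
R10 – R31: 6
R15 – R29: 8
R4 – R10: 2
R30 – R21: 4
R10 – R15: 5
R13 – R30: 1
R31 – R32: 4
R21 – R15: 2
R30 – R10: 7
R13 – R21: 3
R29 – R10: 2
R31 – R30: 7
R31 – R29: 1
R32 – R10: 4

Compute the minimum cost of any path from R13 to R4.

6

Candidate routes:
R13–R31–R32–R4: 1+4+6 = 11
R13–R30–R10–R4: 1+7+2 = 10
R13–R31–R29–R10–R4: 1+1+2+2 = 6
R13–R31–R10–R4: 1+6+2 = 9
Cheapest is R13–R31–R29–R10–R4 at 6.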